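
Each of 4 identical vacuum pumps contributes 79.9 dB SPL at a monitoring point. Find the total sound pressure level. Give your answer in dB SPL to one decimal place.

N identical incoherent sources raise the level by 10·log₁₀ N.
L_total = 79.9 + 10·log₁₀(4) = 79.9 + 6.021 = 85.92 dB SPL.

85.9 dB SPL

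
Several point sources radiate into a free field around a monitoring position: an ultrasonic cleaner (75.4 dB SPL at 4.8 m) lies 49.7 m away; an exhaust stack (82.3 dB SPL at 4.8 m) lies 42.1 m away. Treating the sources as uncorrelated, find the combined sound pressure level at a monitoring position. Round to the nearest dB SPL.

64 dB SPL

Propagate each source to the receiver with L = L_ref − 20·log₁₀(r/r_ref), then add intensities.
ultrasonic cleaner: 75.4 − 20·log₁₀(49.7/4.8) = 75.4 − 20.30 = 55.10 dB SPL.
exhaust stack: 82.3 − 20·log₁₀(42.1/4.8) = 82.3 − 18.86 = 63.44 dB SPL.
Σ 10^(L/10) = 2.531e+06 → L_total = 10·log₁₀(2.531e+06) = 64.03 dB SPL.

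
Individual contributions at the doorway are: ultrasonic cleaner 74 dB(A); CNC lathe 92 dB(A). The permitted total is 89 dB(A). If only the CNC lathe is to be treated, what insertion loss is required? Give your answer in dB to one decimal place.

3.1 dB

Everything except the CNC lathe sums to 10^(74/10) = 2.512e+07 in linear terms, 74.00 dB(A).
To meet 89 dB(A) overall, the treated CNC lathe may contribute at most 10^(89/10) − 2.512e+07 = 7.692e+08, i.e. 88.86 dB(A).
So the CNC lathe must be reduced from 92 to 88.86 dB(A): IL = 3.14 dB.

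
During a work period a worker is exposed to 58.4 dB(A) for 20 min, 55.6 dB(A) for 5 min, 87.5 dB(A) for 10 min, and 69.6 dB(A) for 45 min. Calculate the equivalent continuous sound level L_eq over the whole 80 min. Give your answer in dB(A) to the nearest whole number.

L_eq = 10·log₁₀[(1/T)·Σ tᵢ·10^(Lᵢ/10)] with T = 80 min.
Σ tᵢ·10^(Lᵢ/10) = 20·10^(58.4/10) + 5·10^(55.6/10) + 10·10^(87.5/10) + 45·10^(69.6/10) = 6.049e+09.
L_eq = 10·log₁₀(6.049e+09/80) = 78.79 dB(A).

79 dB(A)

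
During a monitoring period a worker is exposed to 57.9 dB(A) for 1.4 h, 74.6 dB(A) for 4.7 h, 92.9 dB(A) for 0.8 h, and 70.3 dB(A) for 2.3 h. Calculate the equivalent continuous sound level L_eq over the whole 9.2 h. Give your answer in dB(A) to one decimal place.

Weight each interval's intensity by its duration and average over T = 9.2 h:
Σ tᵢ·10^(Lᵢ/10) = 1.4·10^(57.9/10) + 4.7·10^(74.6/10) + 0.8·10^(92.9/10) + 2.3·10^(70.3/10) = 1.721e+09.
L_eq = 10·log₁₀(1.721e+09/9.2) = 82.72 dB(A).

82.7 dB(A)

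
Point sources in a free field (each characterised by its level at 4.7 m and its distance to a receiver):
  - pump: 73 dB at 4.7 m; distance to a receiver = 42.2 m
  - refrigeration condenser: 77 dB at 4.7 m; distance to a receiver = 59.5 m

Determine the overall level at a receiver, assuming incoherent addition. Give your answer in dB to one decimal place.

Apply inverse-square spreading to bring every level to the receiver, then sum 10^(L/10).
pump: 73 − 20·log₁₀(42.2/4.7) = 73 − 19.06 = 53.94 dB.
refrigeration condenser: 77 − 20·log₁₀(59.5/4.7) = 77 − 22.05 = 54.95 dB.
Σ 10^(L/10) = 5.602e+05 → L_total = 10·log₁₀(5.602e+05) = 57.48 dB.

57.5 dB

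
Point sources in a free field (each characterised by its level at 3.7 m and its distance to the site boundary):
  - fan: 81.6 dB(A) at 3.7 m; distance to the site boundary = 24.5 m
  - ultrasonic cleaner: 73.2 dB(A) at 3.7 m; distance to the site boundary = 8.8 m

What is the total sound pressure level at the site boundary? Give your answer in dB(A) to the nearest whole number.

68 dB(A)

Apply inverse-square spreading to bring every level to the receiver, then sum 10^(L/10).
fan: 81.6 − 20·log₁₀(24.5/3.7) = 81.6 − 16.42 = 65.18 dB(A).
ultrasonic cleaner: 73.2 − 20·log₁₀(8.8/3.7) = 73.2 − 7.53 = 65.67 dB(A).
Σ 10^(L/10) = 6.990e+06 → L_total = 10·log₁₀(6.990e+06) = 68.44 dB(A).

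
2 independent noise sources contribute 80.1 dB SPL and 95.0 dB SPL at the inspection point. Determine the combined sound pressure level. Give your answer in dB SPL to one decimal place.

Incoherent sources combine by intensity addition: L_total = 10·log₁₀(Σ 10^(L_i/10)).
Σ 10^(L/10) = 10^(80.1/10) + 10^(95.0/10) = 3.265e+09.
L_total = 10·log₁₀(3.265e+09) = 95.14 dB SPL.

95.1 dB SPL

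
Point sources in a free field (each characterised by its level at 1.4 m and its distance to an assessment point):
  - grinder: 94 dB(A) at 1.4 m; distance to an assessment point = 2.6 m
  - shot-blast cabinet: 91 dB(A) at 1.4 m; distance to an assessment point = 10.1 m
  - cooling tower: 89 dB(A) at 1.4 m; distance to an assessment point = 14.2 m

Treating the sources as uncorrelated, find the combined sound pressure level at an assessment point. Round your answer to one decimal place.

Apply inverse-square spreading to bring every level to the receiver, then sum 10^(L/10).
grinder: 94 − 20·log₁₀(2.6/1.4) = 94 − 5.38 = 88.62 dB(A).
shot-blast cabinet: 91 − 20·log₁₀(10.1/1.4) = 91 − 17.16 = 73.84 dB(A).
cooling tower: 89 − 20·log₁₀(14.2/1.4) = 89 − 20.12 = 68.88 dB(A).
Σ 10^(L/10) = 7.602e+08 → L_total = 10·log₁₀(7.602e+08) = 88.81 dB(A).

88.8 dB(A)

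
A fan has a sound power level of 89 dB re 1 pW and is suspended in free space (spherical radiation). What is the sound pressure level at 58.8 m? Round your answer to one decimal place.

42.6 dB

The power spreads over a sphere of area 4π·r², so L_p = L_w − 10·log₁₀(4π·r²).
4π·r² = 4.345e+04 m², 10·log₁₀ of that is 46.380 dB.
L_p = 89 − 46.380 = 42.62 dB.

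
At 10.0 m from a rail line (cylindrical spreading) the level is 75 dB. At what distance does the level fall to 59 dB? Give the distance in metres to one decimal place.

398.1 m

Line-source spreading drops the level by 10·log₁₀(r₂/r₁); inverting, r₂/r₁ = 10^(ΔL/10).
r₂ = 10.0·10^((75−59)/10) = 10.0·10^(16.0/10) = 398.11 m.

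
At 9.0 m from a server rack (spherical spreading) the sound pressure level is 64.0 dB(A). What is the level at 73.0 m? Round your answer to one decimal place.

For a point source, L₂ = L₁ − 20·log₁₀(r₂/r₁).
L₂ = 64.0 − 20·log₁₀(73.0/9.0) = 64.0 − 18.182 = 45.82 dB(A).

45.8 dB(A)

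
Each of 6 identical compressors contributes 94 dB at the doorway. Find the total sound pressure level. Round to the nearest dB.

102 dB

N identical incoherent sources raise the level by 10·log₁₀ N.
L_total = 94 + 10·log₁₀(6) = 94 + 7.782 = 101.78 dB.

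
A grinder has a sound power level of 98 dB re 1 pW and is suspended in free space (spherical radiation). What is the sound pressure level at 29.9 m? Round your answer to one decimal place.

57.5 dB

Free-field spherical radiation: L_p = L_w − 10·log₁₀(4π·r²), r = 29.9 m.
4π·r² = 1.123e+04 m², 10·log₁₀ of that is 40.506 dB.
L_p = 98 − 40.506 = 57.49 dB.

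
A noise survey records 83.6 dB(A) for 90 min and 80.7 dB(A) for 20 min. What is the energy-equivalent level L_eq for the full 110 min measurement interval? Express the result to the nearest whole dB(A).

83 dB(A)

The energy average is taken in the linear domain: L_eq = 10·log₁₀[(Σ tᵢ·10^(Lᵢ/10))/T], T = 110 min.
Σ tᵢ·10^(Lᵢ/10) = 90·10^(83.6/10) + 20·10^(80.7/10) = 2.297e+10.
L_eq = 10·log₁₀(2.297e+10/110) = 83.20 dB(A).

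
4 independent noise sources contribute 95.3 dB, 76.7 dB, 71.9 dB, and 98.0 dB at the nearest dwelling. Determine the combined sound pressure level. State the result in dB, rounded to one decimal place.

99.9 dB

For uncorrelated sources the intensities add, so convert each level to linear form, sum, and take 10·log₁₀ of the total.
Σ 10^(L/10) = 10^(95.3/10) + 10^(76.7/10) + 10^(71.9/10) + 10^(98.0/10) = 9.760e+09.
L_total = 10·log₁₀(9.760e+09) = 99.89 dB.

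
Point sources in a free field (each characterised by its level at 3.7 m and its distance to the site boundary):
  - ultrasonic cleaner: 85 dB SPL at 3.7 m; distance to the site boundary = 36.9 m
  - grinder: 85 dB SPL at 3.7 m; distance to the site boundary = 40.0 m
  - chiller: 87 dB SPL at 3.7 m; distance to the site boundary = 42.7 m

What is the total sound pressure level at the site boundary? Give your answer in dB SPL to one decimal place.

69.8 dB SPL

Propagate each source to the receiver with L = L_ref − 20·log₁₀(r/r_ref), then add intensities.
ultrasonic cleaner: 85 − 20·log₁₀(36.9/3.7) = 85 − 19.98 = 65.02 dB SPL.
grinder: 85 − 20·log₁₀(40.0/3.7) = 85 − 20.68 = 64.32 dB SPL.
chiller: 87 − 20·log₁₀(42.7/3.7) = 87 − 21.24 = 65.76 dB SPL.
Σ 10^(L/10) = 9.648e+06 → L_total = 10·log₁₀(9.648e+06) = 69.84 dB SPL.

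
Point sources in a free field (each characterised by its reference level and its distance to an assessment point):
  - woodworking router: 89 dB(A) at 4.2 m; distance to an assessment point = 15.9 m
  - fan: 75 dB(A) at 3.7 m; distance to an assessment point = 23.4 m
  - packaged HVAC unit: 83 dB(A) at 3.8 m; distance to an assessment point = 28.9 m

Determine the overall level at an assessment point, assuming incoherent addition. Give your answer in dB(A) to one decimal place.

77.8 dB(A)

First find each source's level at the receiver (point-source: −20·log₁₀(r/r_ref)), then combine on an intensity basis.
woodworking router: 89 − 20·log₁₀(15.9/4.2) = 89 − 11.56 = 77.44 dB(A).
fan: 75 − 20·log₁₀(23.4/3.7) = 75 − 16.02 = 58.98 dB(A).
packaged HVAC unit: 83 − 20·log₁₀(28.9/3.8) = 83 − 17.62 = 65.38 dB(A).
Σ 10^(L/10) = 5.967e+07 → L_total = 10·log₁₀(5.967e+07) = 77.76 dB(A).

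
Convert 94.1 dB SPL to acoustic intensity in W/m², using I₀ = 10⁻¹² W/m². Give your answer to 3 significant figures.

I = I₀·10^(L/10) = 10⁻¹² × 10^(94.1/10) = 10^(-2.590).

0.00257 W/m²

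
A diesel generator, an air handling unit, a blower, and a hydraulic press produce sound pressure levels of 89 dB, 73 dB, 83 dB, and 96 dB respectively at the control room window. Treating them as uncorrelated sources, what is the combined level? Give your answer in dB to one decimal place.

97.0 dB

For uncorrelated sources the intensities add, so convert each level to linear form, sum, and take 10·log₁₀ of the total.
Σ 10^(L/10) = 10^(89/10) + 10^(73/10) + 10^(83/10) + 10^(96/10) = 4.995e+09.
L_total = 10·log₁₀(4.995e+09) = 96.99 dB.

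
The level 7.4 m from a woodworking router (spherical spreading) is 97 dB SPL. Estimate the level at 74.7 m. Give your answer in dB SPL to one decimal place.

76.9 dB SPL

For a point source, L₂ = L₁ − 20·log₁₀(r₂/r₁).
L₂ = 97 − 20·log₁₀(74.7/7.4) = 97 − 20.082 = 76.92 dB SPL.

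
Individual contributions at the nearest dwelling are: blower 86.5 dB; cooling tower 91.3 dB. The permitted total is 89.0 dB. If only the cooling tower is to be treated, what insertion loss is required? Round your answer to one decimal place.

Fixed contribution from the other source: Σ 10^(L/10) = 10^(86.5/10) = 4.467e+08 (86.50 dB).
To meet 89.0 dB overall, the treated cooling tower may contribute at most 10^(89.0/10) − 4.467e+08 = 3.476e+08, i.e. 85.41 dB.
So the cooling tower must be reduced from 91.3 to 85.41 dB: IL = 5.89 dB.

5.9 dB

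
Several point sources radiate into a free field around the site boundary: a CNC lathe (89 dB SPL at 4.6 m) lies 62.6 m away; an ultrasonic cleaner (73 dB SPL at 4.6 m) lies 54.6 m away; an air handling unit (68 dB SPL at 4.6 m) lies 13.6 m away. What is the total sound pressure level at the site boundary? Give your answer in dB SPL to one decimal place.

First find each source's level at the receiver (point-source: −20·log₁₀(r/r_ref)), then combine on an intensity basis.
CNC lathe: 89 − 20·log₁₀(62.6/4.6) = 89 − 22.68 = 66.32 dB SPL.
ultrasonic cleaner: 73 − 20·log₁₀(54.6/4.6) = 73 − 21.49 = 51.51 dB SPL.
air handling unit: 68 − 20·log₁₀(13.6/4.6) = 68 − 9.42 = 58.58 dB SPL.
Σ 10^(L/10) = 5.153e+06 → L_total = 10·log₁₀(5.153e+06) = 67.12 dB SPL.

67.1 dB SPL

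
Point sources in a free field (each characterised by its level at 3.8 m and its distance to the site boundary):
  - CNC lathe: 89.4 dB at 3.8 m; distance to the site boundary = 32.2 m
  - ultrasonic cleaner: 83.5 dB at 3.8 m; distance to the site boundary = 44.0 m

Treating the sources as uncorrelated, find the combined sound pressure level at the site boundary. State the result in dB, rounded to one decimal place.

71.4 dB

First find each source's level at the receiver (point-source: −20·log₁₀(r/r_ref)), then combine on an intensity basis.
CNC lathe: 89.4 − 20·log₁₀(32.2/3.8) = 89.4 − 18.56 = 70.84 dB.
ultrasonic cleaner: 83.5 − 20·log₁₀(44.0/3.8) = 83.5 − 21.27 = 62.23 dB.
Σ 10^(L/10) = 1.380e+07 → L_total = 10·log₁₀(1.380e+07) = 71.40 dB.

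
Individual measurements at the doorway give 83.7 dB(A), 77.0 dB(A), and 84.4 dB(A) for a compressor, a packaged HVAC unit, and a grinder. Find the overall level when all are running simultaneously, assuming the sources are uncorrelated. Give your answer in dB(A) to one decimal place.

Incoherent sources combine by intensity addition: L_total = 10·log₁₀(Σ 10^(L_i/10)).
Σ 10^(L/10) = 10^(83.7/10) + 10^(77.0/10) + 10^(84.4/10) = 5.600e+08.
L_total = 10·log₁₀(5.600e+08) = 87.48 dB(A).

87.5 dB(A)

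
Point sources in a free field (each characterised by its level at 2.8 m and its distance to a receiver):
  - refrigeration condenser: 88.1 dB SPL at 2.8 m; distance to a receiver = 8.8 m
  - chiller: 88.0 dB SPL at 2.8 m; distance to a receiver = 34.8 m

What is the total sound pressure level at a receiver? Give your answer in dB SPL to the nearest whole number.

First find each source's level at the receiver (point-source: −20·log₁₀(r/r_ref)), then combine on an intensity basis.
refrigeration condenser: 88.1 − 20·log₁₀(8.8/2.8) = 88.1 − 9.95 = 78.15 dB SPL.
chiller: 88.0 − 20·log₁₀(34.8/2.8) = 88.0 − 21.89 = 66.11 dB SPL.
Σ 10^(L/10) = 6.945e+07 → L_total = 10·log₁₀(6.945e+07) = 78.42 dB SPL.

78 dB SPL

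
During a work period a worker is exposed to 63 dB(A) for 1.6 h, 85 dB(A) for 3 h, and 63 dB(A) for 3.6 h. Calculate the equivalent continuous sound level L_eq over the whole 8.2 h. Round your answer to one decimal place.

80.7 dB(A)

Weight each interval's intensity by its duration and average over T = 8.2 h:
Σ tᵢ·10^(Lᵢ/10) = 1.6·10^(63/10) + 3·10^(85/10) + 3.6·10^(63/10) = 9.591e+08.
L_eq = 10·log₁₀(9.591e+08/8.2) = 80.68 dB(A).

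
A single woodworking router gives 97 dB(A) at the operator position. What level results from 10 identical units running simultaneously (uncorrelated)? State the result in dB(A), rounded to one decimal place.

L_total = L₁ + 10·log₁₀ N for N identical incoherent sources.
L_total = 97 + 10·log₁₀(10) = 97 + 10.000 = 107.00 dB(A).

107.0 dB(A)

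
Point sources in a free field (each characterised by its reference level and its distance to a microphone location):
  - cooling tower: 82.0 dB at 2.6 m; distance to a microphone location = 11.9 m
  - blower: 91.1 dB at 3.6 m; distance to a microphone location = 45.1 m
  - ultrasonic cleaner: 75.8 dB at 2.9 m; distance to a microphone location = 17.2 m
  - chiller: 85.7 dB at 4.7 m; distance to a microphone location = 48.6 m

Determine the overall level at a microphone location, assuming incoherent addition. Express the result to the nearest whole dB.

First find each source's level at the receiver (point-source: −20·log₁₀(r/r_ref)), then combine on an intensity basis.
cooling tower: 82.0 − 20·log₁₀(11.9/2.6) = 82.0 − 13.21 = 68.79 dB.
blower: 91.1 − 20·log₁₀(45.1/3.6) = 91.1 − 21.96 = 69.14 dB.
ultrasonic cleaner: 75.8 − 20·log₁₀(17.2/2.9) = 75.8 − 15.46 = 60.34 dB.
chiller: 85.7 − 20·log₁₀(48.6/4.7) = 85.7 − 20.29 = 65.41 dB.
Σ 10^(L/10) = 2.033e+07 → L_total = 10·log₁₀(2.033e+07) = 73.08 dB.

73 dB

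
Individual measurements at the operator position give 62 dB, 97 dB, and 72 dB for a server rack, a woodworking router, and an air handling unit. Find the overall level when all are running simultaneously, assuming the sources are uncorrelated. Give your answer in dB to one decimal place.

97.0 dB

Incoherent sources combine by intensity addition: L_total = 10·log₁₀(Σ 10^(L_i/10)).
Σ 10^(L/10) = 10^(62/10) + 10^(97/10) + 10^(72/10) = 5.029e+09.
L_total = 10·log₁₀(5.029e+09) = 97.02 dB.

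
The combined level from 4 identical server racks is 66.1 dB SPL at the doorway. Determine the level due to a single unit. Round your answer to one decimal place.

Dividing the total intensity by 4 lowers the level by 10·log₁₀ 4 = 6.021 dB: L₁ = 66.1 − 6.021.

60.1 dB SPL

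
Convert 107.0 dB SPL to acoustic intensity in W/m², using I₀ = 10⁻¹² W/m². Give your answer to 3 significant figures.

I/I₀ = 10^(107.0/10) = 5.012e+10, so I = 5.012e+10 × 10⁻¹² W/m².

0.0501 W/m²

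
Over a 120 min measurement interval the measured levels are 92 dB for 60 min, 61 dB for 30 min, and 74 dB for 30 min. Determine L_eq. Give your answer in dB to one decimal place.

89.0 dB

The energy average is taken in the linear domain: L_eq = 10·log₁₀[(Σ tᵢ·10^(Lᵢ/10))/T], T = 120 min.
Σ tᵢ·10^(Lᵢ/10) = 60·10^(92/10) + 30·10^(61/10) + 30·10^(74/10) = 9.588e+10.
L_eq = 10·log₁₀(9.588e+10/120) = 89.03 dB.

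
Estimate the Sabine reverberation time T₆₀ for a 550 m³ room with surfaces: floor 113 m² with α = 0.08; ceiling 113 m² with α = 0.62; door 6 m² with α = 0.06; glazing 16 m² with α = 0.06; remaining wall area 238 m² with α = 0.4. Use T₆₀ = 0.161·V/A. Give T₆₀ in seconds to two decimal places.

A = Σ Sᵢαᵢ = 113·0.08 + 113·0.62 + 6·0.06 + 16·0.06 + 238·0.4 = 175.62 m².
T₆₀ = 0.161·V/A = 0.161·550/175.62 = 0.504 s.

0.50 s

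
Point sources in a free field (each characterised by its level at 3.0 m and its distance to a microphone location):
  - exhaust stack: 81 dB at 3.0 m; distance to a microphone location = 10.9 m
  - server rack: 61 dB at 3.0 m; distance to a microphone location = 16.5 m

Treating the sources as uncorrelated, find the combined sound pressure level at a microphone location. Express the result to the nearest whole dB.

70 dB

Apply inverse-square spreading to bring every level to the receiver, then sum 10^(L/10).
exhaust stack: 81 − 20·log₁₀(10.9/3.0) = 81 − 11.21 = 69.79 dB.
server rack: 61 − 20·log₁₀(16.5/3.0) = 61 − 14.81 = 46.19 dB.
Σ 10^(L/10) = 9.578e+06 → L_total = 10·log₁₀(9.578e+06) = 69.81 dB.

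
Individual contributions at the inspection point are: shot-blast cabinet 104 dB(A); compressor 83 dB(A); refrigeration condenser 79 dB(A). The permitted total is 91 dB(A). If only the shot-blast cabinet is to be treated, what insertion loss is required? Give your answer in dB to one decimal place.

Everything except the shot-blast cabinet sums to 10^(83/10) + 10^(79/10) = 2.790e+08 in linear terms, 84.46 dB(A).
To meet 91 dB(A) overall, the treated shot-blast cabinet may contribute at most 10^(91/10) − 2.790e+08 = 9.800e+08, i.e. 89.91 dB(A).
Required insertion loss = 104 − 89.91 = 14.09 dB.

14.1 dB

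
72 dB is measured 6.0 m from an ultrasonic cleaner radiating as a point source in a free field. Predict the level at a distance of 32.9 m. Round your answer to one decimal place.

57.2 dB

For a point source, L₂ = L₁ − 20·log₁₀(r₂/r₁).
L₂ = 72 − 20·log₁₀(32.9/6.0) = 72 − 14.781 = 57.22 dB.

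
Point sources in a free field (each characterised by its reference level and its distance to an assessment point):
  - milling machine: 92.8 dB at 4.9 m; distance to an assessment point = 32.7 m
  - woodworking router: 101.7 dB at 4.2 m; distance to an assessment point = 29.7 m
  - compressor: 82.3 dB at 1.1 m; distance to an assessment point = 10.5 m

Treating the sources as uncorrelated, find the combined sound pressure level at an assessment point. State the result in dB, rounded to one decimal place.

Apply inverse-square spreading to bring every level to the receiver, then sum 10^(L/10).
milling machine: 92.8 − 20·log₁₀(32.7/4.9) = 92.8 − 16.49 = 76.31 dB.
woodworking router: 101.7 − 20·log₁₀(29.7/4.2) = 101.7 − 16.99 = 84.71 dB.
compressor: 82.3 − 20·log₁₀(10.5/1.1) = 82.3 − 19.60 = 62.70 dB.
Σ 10^(L/10) = 3.404e+08 → L_total = 10·log₁₀(3.404e+08) = 85.32 dB.

85.3 dB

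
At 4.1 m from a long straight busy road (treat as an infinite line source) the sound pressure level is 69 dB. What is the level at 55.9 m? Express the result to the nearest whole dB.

58 dB

Line-source attenuation: ΔL = 10·log₁₀(r₂/r₁) = 10·log₁₀(55.9/4.1) = 11.346 dB.
L₂ = 69 − 10·log₁₀(55.9/4.1) = 69 − 11.346 = 57.65 dB.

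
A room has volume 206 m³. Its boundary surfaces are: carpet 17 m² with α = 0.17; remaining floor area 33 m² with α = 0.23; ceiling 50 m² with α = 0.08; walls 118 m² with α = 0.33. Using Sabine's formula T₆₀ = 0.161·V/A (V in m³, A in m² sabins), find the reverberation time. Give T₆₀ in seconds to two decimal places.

Summing Sᵢαᵢ: 17·0.17 + 33·0.23 + 50·0.08 + 118·0.33 = 53.42 m².
T₆₀ = 0.161 × 206 / 53.42 = 0.621 s.

0.62 s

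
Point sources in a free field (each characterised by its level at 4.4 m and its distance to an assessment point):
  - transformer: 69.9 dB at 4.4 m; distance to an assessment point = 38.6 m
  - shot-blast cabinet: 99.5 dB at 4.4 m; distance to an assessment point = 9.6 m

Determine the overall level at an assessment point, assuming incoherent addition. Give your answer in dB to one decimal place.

Propagate each source to the receiver with L = L_ref − 20·log₁₀(r/r_ref), then add intensities.
transformer: 69.9 − 20·log₁₀(38.6/4.4) = 69.9 − 18.86 = 51.04 dB.
shot-blast cabinet: 99.5 − 20·log₁₀(9.6/4.4) = 99.5 − 6.78 = 92.72 dB.
Σ 10^(L/10) = 1.872e+09 → L_total = 10·log₁₀(1.872e+09) = 92.72 dB.

92.7 dB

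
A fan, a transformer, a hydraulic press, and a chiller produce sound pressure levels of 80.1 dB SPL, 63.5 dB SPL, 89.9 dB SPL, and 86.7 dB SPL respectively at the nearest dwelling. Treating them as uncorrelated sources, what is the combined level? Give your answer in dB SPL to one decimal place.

Incoherent sources combine by intensity addition: L_total = 10·log₁₀(Σ 10^(L_i/10)).
Σ 10^(L/10) = 10^(80.1/10) + 10^(63.5/10) + 10^(89.9/10) + 10^(86.7/10) = 1.550e+09.
L_total = 10·log₁₀(1.550e+09) = 91.90 dB SPL.

91.9 dB SPL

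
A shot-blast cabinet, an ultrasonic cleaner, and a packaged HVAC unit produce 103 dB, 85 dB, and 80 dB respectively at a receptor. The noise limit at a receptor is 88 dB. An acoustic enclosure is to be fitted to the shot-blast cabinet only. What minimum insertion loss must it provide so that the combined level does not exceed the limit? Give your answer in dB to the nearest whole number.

20 dB

The untreated sources together contribute 10^(85/10) + 10^(80/10) = 4.162e+08, i.e. 86.19 dB.
The limit corresponds to 10^(88/10) = 6.310e+08; subtracting the fixed part leaves 2.147e+08 for the shot-blast cabinet, i.e. 83.32 dB.
So the shot-blast cabinet must be reduced from 103 to 83.32 dB: IL = 19.68 dB.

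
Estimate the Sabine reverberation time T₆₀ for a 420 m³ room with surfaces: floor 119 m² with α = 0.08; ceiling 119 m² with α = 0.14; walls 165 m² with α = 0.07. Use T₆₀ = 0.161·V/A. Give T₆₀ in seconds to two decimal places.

1.79 s

Summing Sᵢαᵢ: 119·0.08 + 119·0.14 + 165·0.07 = 37.73 m².
T₆₀ = 0.161·V/A = 0.161·420/37.73 = 1.792 s.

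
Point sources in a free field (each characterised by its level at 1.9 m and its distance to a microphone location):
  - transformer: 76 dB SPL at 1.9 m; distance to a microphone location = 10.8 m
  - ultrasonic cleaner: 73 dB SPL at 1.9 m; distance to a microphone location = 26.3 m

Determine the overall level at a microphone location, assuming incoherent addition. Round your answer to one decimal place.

Apply inverse-square spreading to bring every level to the receiver, then sum 10^(L/10).
transformer: 76 − 20·log₁₀(10.8/1.9) = 76 − 15.09 = 60.91 dB SPL.
ultrasonic cleaner: 73 − 20·log₁₀(26.3/1.9) = 73 − 22.82 = 50.18 dB SPL.
Σ 10^(L/10) = 1.336e+06 → L_total = 10·log₁₀(1.336e+06) = 61.26 dB SPL.

61.3 dB SPL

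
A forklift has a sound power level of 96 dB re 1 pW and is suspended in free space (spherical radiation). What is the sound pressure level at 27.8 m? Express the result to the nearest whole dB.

56 dB

The power spreads over a sphere of area 4π·r², so L_p = L_w − 10·log₁₀(4π·r²).
4π·r² = 9712 m², 10·log₁₀ of that is 39.873 dB.
L_p = 96 − 39.873 = 56.13 dB.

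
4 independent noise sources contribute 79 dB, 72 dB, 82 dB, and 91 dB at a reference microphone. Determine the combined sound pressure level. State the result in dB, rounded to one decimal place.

Incoherent sources combine by intensity addition: L_total = 10·log₁₀(Σ 10^(L_i/10)).
Σ 10^(L/10) = 10^(79/10) + 10^(72/10) + 10^(82/10) + 10^(91/10) = 1.513e+09.
L_total = 10·log₁₀(1.513e+09) = 91.80 dB.

91.8 dB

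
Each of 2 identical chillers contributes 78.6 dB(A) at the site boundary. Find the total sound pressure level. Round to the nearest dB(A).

82 dB(A)

With 2 equal, uncorrelated contributions the intensity is 2× that of one unit, giving a rise of 10·log₁₀ 2.
L_total = 78.6 + 10·log₁₀(2) = 78.6 + 3.010 = 81.61 dB(A).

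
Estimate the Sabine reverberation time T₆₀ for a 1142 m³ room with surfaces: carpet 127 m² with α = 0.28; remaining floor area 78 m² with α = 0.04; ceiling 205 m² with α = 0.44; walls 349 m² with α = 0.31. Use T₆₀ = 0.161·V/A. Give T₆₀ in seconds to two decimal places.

0.78 s

Summing Sᵢαᵢ: 127·0.28 + 78·0.04 + 205·0.44 + 349·0.31 = 237.07 m².
T₆₀ = 0.161 × 1142 / 237.07 = 0.776 s.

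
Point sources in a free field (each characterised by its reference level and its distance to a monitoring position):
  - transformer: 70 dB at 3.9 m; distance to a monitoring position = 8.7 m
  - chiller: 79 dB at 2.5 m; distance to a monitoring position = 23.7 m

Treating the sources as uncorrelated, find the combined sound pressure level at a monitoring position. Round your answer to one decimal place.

64.6 dB

Apply inverse-square spreading to bring every level to the receiver, then sum 10^(L/10).
transformer: 70 − 20·log₁₀(8.7/3.9) = 70 − 6.97 = 63.03 dB.
chiller: 79 − 20·log₁₀(23.7/2.5) = 79 − 19.54 = 59.46 dB.
Σ 10^(L/10) = 2.893e+06 → L_total = 10·log₁₀(2.893e+06) = 64.61 dB.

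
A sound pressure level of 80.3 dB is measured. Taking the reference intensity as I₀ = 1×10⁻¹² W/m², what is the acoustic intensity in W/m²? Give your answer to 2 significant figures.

0.00011 W/m²

I = I₀·10^(L/10) = 10⁻¹² × 10^(80.3/10) = 10^(-3.970).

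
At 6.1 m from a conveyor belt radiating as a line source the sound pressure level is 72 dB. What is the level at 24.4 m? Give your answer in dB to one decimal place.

Line-source attenuation: ΔL = 10·log₁₀(r₂/r₁) = 10·log₁₀(24.4/6.1) = 6.021 dB.
L₂ = 72 − 10·log₁₀(24.4/6.1) = 72 − 6.021 = 65.98 dB.

66.0 dB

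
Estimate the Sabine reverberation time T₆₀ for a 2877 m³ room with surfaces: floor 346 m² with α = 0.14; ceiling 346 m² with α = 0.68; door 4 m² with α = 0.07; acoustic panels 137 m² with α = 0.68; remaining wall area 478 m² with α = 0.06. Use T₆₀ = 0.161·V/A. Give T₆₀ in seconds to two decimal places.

1.14 s

Total absorption A = 346·0.14 + 346·0.68 + 4·0.07 + 137·0.68 + 478·0.06 = 405.84 m² sabins.
T₆₀ = 0.161·V/A = 0.161·2877/405.84 = 1.141 s.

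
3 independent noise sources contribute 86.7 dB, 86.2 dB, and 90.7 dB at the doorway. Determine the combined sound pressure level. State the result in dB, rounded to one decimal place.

93.1 dB

Incoherent sources combine by intensity addition: L_total = 10·log₁₀(Σ 10^(L_i/10)).
Σ 10^(L/10) = 10^(86.7/10) + 10^(86.2/10) + 10^(90.7/10) = 2.060e+09.
L_total = 10·log₁₀(2.060e+09) = 93.14 dB.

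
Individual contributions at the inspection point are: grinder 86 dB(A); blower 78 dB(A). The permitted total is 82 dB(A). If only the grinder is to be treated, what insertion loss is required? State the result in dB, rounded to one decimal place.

6.2 dB

Everything except the grinder sums to 10^(78/10) = 6.310e+07 in linear terms, 78.00 dB(A).
The limit corresponds to 10^(82/10) = 1.585e+08; subtracting the fixed part leaves 9.539e+07 for the grinder, i.e. 79.80 dB(A).
So the grinder must be reduced from 86 to 79.80 dB(A): IL = 6.20 dB.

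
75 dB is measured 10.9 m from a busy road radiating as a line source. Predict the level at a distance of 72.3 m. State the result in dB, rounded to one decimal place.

66.8 dB

For a line source, L₂ = L₁ − 10·log₁₀(r₂/r₁).
L₂ = 75 − 10·log₁₀(72.3/10.9) = 75 − 8.217 = 66.78 dB.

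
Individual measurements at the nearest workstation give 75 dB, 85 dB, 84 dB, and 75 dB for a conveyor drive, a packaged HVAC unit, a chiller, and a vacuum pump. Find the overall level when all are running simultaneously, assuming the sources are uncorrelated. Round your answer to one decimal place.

88.0 dB

For uncorrelated sources the intensities add, so convert each level to linear form, sum, and take 10·log₁₀ of the total.
Σ 10^(L/10) = 10^(75/10) + 10^(85/10) + 10^(84/10) + 10^(75/10) = 6.307e+08.
L_total = 10·log₁₀(6.307e+08) = 88.00 dB.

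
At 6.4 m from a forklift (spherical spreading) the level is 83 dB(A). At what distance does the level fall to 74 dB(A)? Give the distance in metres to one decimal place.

18.0 m

The 9.0 dB drop corresponds to a distance ratio of 10^(9.0/20) for a point source.
r₂ = 6.4·10^((83−74)/20) = 6.4·10^(9.0/20) = 18.04 m.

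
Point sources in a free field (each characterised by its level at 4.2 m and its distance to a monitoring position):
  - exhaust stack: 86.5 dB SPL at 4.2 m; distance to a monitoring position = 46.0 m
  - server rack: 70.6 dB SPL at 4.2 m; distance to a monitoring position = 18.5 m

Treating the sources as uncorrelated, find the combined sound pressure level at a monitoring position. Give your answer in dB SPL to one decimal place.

Apply inverse-square spreading to bring every level to the receiver, then sum 10^(L/10).
exhaust stack: 86.5 − 20·log₁₀(46.0/4.2) = 86.5 − 20.79 = 65.71 dB SPL.
server rack: 70.6 − 20·log₁₀(18.5/4.2) = 70.6 − 12.88 = 57.72 dB SPL.
Σ 10^(L/10) = 4.316e+06 → L_total = 10·log₁₀(4.316e+06) = 66.35 dB SPL.

66.4 dB SPL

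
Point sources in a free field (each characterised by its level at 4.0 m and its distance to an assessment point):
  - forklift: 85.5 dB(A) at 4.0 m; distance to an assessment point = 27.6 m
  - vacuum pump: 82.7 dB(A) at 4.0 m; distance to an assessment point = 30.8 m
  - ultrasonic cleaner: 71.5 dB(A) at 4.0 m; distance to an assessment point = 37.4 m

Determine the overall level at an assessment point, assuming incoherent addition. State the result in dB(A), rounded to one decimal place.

First find each source's level at the receiver (point-source: −20·log₁₀(r/r_ref)), then combine on an intensity basis.
forklift: 85.5 − 20·log₁₀(27.6/4.0) = 85.5 − 16.78 = 68.72 dB(A).
vacuum pump: 82.7 − 20·log₁₀(30.8/4.0) = 82.7 − 17.73 = 64.97 dB(A).
ultrasonic cleaner: 71.5 − 20·log₁₀(37.4/4.0) = 71.5 − 19.42 = 52.08 dB(A).
Σ 10^(L/10) = 1.075e+07 → L_total = 10·log₁₀(1.075e+07) = 70.32 dB(A).

70.3 dB(A)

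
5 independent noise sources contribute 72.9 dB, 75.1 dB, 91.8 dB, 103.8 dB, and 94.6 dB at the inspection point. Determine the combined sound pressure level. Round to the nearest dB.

105 dB

For uncorrelated sources the intensities add, so convert each level to linear form, sum, and take 10·log₁₀ of the total.
Σ 10^(L/10) = 10^(72.9/10) + 10^(75.1/10) + 10^(91.8/10) + 10^(103.8/10) + 10^(94.6/10) = 2.844e+10.
L_total = 10·log₁₀(2.844e+10) = 104.54 dB.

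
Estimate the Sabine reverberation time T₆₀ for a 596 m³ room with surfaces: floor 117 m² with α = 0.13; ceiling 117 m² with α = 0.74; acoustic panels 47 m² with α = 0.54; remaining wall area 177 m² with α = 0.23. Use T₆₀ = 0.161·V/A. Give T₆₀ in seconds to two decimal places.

Total absorption A = 117·0.13 + 117·0.74 + 47·0.54 + 177·0.23 = 167.88 m² sabins.
T₆₀ = 0.161 × 596 / 167.88 = 0.572 s.

0.57 s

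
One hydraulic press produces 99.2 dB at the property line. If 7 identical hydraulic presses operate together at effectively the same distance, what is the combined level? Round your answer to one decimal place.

107.7 dB

N identical incoherent sources raise the level by 10·log₁₀ N.
L_total = 99.2 + 10·log₁₀(7) = 99.2 + 8.451 = 107.65 dB.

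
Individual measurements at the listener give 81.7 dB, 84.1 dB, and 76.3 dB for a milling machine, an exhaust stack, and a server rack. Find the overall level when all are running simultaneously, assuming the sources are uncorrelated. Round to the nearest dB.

87 dB

Incoherent sources combine by intensity addition: L_total = 10·log₁₀(Σ 10^(L_i/10)).
Σ 10^(L/10) = 10^(81.7/10) + 10^(84.1/10) + 10^(76.3/10) = 4.476e+08.
L_total = 10·log₁₀(4.476e+08) = 86.51 dB.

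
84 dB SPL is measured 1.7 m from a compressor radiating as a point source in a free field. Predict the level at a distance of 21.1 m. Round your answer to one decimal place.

For a point source, L₂ = L₁ − 20·log₁₀(r₂/r₁).
L₂ = 84 − 20·log₁₀(21.1/1.7) = 84 − 21.877 = 62.12 dB SPL.

62.1 dB SPL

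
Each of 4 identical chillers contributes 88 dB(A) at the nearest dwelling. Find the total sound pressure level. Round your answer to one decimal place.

With 4 equal, uncorrelated contributions the intensity is 4× that of one unit, giving a rise of 10·log₁₀ 4.
L_total = 88 + 10·log₁₀(4) = 88 + 6.021 = 94.02 dB(A).

94.0 dB(A)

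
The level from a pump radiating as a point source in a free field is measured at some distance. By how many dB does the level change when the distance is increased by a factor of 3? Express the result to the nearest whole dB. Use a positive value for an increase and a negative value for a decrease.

-10 dB

Point-source spreading: ΔL = −20·log₁₀(r₂/r₁).
ΔL = −20·log₁₀(3) = -9.54 dB.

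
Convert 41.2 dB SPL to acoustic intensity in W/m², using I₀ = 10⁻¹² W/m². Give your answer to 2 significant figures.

L = 10·log₁₀(I/I₀) ⇒ I = I₀·10^(L/10) = 10⁻¹² × 10^4.12.

1.3e-08 W/m²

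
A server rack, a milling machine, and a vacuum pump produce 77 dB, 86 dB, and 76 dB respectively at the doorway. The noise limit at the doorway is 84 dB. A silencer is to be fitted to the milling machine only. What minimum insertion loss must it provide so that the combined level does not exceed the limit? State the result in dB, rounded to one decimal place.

3.9 dB

The untreated sources together contribute 10^(77/10) + 10^(76/10) = 8.993e+07, i.e. 79.54 dB.
The limit corresponds to 10^(84/10) = 2.512e+08; subtracting the fixed part leaves 1.613e+08 for the milling machine, i.e. 82.08 dB.
So the milling machine must be reduced from 86 to 82.08 dB: IL = 3.92 dB.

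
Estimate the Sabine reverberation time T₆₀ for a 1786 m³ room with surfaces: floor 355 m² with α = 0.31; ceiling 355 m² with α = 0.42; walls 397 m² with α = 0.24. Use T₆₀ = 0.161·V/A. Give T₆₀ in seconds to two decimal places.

0.81 s

A = Σ Sᵢαᵢ = 355·0.31 + 355·0.42 + 397·0.24 = 354.43 m².
T₆₀ = 0.161·V/A = 0.161·1786/354.43 = 0.811 s.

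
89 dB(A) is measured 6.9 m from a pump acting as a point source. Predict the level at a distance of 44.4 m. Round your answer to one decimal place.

Spherical spreading from a point source gives a 20·log₁₀(r₂/r₁) drop.
L₂ = 89 − 20·log₁₀(44.4/6.9) = 89 − 16.171 = 72.83 dB(A).

72.8 dB(A)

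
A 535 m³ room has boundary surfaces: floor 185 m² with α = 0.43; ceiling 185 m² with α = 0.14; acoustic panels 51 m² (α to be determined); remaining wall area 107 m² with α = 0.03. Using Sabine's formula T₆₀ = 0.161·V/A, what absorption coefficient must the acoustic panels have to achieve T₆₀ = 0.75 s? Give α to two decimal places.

From T₆₀ = 0.161·V/A, the target T₆₀ = 0.75 s needs A = 0.161·535/0.75 = 114.85 m².
Absorption from the other surfaces = 185·0.43 + 185·0.14 + 107·0.03 = 108.66 m², so the acoustic panels must supply 6.19 m² over 51 m².
α = 6.19/51 = 0.121.

0.12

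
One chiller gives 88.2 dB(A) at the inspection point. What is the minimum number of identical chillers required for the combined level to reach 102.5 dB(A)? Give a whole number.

Need L₁ + 10·log₁₀ N ≥ 102.5, i.e. log₁₀ N ≥ 1.43.
N ≥ 10^(14.3/10) = 26.915, so N = 27.

27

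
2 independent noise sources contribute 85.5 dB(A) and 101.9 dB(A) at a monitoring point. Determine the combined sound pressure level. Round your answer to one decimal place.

Incoherent sources combine by intensity addition: L_total = 10·log₁₀(Σ 10^(L_i/10)).
Σ 10^(L/10) = 10^(85.5/10) + 10^(101.9/10) = 1.584e+10.
L_total = 10·log₁₀(1.584e+10) = 102.00 dB(A).

102.0 dB(A)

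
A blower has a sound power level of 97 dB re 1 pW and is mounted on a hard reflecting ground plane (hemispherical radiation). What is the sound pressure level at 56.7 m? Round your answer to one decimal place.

The power spreads over a hemisphere of area 2π·r², so L_p = L_w − 10·log₁₀(2π·r²).
2π·r² = 2.02e+04 m², 10·log₁₀ of that is 43.053 dB.
L_p = 97 − 43.053 = 53.95 dB.

53.9 dB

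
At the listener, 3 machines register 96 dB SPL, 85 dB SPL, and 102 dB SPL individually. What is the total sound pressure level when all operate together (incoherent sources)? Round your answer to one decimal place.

For uncorrelated sources the intensities add, so convert each level to linear form, sum, and take 10·log₁₀ of the total.
Σ 10^(L/10) = 10^(96/10) + 10^(85/10) + 10^(102/10) = 2.015e+10.
L_total = 10·log₁₀(2.015e+10) = 103.04 dB SPL.

103.0 dB SPL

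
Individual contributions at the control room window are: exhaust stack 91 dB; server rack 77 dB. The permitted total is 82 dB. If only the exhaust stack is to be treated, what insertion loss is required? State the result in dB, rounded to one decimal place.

The untreated sources together contribute 10^(77/10) = 5.012e+07, i.e. 77.00 dB.
To meet 82 dB overall, the treated exhaust stack may contribute at most 10^(82/10) − 5.012e+07 = 1.084e+08, i.e. 80.35 dB.
Required insertion loss = 91 − 80.35 = 10.65 dB.

10.7 dB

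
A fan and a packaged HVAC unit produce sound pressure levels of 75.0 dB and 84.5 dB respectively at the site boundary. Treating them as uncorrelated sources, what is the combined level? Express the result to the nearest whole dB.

Incoherent sources combine by intensity addition: L_total = 10·log₁₀(Σ 10^(L_i/10)).
Σ 10^(L/10) = 10^(75.0/10) + 10^(84.5/10) = 3.135e+08.
L_total = 10·log₁₀(3.135e+08) = 84.96 dB.

85 dB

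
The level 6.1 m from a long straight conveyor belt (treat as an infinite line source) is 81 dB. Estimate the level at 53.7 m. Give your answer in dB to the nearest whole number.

Line-source attenuation: ΔL = 10·log₁₀(r₂/r₁) = 10·log₁₀(53.7/6.1) = 9.446 dB.
L₂ = 81 − 10·log₁₀(53.7/6.1) = 81 − 9.446 = 71.55 dB.

72 dB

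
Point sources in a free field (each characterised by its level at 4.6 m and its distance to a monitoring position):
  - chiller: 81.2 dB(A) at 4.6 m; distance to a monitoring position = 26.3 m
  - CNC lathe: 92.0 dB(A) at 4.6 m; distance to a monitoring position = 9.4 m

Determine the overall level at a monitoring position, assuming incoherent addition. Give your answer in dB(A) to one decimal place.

85.8 dB(A)

Apply inverse-square spreading to bring every level to the receiver, then sum 10^(L/10).
chiller: 81.2 − 20·log₁₀(26.3/4.6) = 81.2 − 15.14 = 66.06 dB(A).
CNC lathe: 92.0 − 20·log₁₀(9.4/4.6) = 92.0 − 6.21 = 85.79 dB(A).
Σ 10^(L/10) = 3.836e+08 → L_total = 10·log₁₀(3.836e+08) = 85.84 dB(A).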